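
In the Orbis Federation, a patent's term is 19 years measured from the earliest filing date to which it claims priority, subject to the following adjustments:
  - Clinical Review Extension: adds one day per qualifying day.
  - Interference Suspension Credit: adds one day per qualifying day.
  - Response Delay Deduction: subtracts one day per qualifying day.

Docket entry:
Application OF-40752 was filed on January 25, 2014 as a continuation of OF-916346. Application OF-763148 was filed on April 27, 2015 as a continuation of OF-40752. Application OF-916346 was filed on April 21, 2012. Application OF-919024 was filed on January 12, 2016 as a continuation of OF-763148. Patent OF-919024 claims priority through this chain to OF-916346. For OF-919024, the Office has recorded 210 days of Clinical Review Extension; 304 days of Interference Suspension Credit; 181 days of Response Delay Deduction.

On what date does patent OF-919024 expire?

March 19, 2032

Earliest priority filing: 21 April 2012.
Base term: 21 April 2012 + 19 years → 21 April 2031.
Clinical Review Extension: +210 days → 17 November 2031.
Interference Suspension Credit: +304 days → 16 September 2032.
Response Delay Deduction: −181 days → 19 March 2032.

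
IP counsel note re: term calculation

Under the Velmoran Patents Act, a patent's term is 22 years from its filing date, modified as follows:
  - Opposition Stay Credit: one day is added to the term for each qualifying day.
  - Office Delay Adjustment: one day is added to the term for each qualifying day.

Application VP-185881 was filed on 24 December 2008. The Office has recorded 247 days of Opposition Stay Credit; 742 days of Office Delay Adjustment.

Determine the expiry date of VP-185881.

2033-09-08

Base term: filing date + 22 years → 24 December 2030.
Opposition Stay Credit: +247 days → 28 August 2031.
Office Delay Adjustment: +742 days → 8 September 2033.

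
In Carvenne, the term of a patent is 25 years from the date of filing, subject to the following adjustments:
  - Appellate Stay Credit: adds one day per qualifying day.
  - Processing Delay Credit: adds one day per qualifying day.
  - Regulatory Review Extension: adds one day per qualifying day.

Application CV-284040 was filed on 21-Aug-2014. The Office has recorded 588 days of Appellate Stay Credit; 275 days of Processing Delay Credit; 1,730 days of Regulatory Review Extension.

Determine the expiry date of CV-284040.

2046-09-26

Base term: filing date + 25 years → 21 August 2039.
Appellate Stay Credit: +588 days → 31 March 2041.
Processing Delay Credit: +275 days → 31 December 2041.
Regulatory Review Extension: +1730 days → 26 September 2046.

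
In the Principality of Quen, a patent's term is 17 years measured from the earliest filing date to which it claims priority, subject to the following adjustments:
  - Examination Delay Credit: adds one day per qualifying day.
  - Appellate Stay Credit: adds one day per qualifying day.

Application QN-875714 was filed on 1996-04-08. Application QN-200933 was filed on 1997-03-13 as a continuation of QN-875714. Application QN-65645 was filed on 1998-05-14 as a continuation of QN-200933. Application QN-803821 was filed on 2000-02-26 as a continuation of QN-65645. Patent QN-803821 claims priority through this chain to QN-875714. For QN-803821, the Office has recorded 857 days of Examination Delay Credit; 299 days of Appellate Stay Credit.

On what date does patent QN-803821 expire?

Earliest priority filing: 8 April 1996.
Base term: 8 April 1996 + 17 years → 8 April 2013.
Examination Delay Credit: +857 days → 13 August 2015.
Appellate Stay Credit: +299 days → 7 June 2016.

June 7, 2016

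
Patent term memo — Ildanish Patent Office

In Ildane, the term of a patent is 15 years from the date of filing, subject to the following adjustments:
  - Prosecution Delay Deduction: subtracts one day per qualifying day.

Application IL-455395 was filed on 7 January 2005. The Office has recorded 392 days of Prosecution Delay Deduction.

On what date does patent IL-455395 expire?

2018-12-11

Base term: filing date + 15 years → 7 January 2020.
Prosecution Delay Deduction: −392 days → 11 December 2018.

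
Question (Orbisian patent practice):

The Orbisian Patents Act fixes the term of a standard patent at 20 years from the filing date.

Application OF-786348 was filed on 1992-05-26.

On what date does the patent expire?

May 26, 2012

Filing date + 20 years → 26 May 2012.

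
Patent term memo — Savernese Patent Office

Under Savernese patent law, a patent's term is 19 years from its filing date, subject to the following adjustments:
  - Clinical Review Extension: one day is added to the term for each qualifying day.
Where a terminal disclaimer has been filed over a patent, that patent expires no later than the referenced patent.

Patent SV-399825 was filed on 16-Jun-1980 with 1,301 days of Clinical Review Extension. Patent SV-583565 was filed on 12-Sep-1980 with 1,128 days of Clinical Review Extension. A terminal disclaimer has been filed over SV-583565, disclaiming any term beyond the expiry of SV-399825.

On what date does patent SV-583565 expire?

Natural term of SV-583565:
  Base: filing + 19 years → 12 September 1999.
  Clinical Review Extension: +1128 days → 14 October 2002.
Expiry of referenced patent SV-399825:
  Base: filing + 19 years → 16 June 1999.
  Clinical Review Extension: +1301 days → 7 January 2003.
Terminal disclaimer: SV-583565 expires on the earlier of 14 October 2002 and 7 January 2003.

2002-10-14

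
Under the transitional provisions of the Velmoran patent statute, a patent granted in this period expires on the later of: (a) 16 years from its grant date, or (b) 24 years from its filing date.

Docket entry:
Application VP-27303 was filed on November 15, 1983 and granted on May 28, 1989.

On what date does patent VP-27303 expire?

2007-11-15

(a) grant + 16 years → 28 May 2005.
(b) filing + 24 years → 15 November 2007.
Later of the two: 15 November 2007.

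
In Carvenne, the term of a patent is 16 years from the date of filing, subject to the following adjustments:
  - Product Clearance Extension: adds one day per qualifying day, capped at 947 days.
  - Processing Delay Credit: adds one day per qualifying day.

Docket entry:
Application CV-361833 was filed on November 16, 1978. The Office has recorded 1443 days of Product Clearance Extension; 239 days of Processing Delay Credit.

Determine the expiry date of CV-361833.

Base term: filing date + 16 years → 16 November 1994.
Product Clearance Extension: 1443 days claimed exceeds the 947-day cap, so +947 days → 20 June 1997.
Processing Delay Credit: +239 days → 14 February 1998.

February 14, 1998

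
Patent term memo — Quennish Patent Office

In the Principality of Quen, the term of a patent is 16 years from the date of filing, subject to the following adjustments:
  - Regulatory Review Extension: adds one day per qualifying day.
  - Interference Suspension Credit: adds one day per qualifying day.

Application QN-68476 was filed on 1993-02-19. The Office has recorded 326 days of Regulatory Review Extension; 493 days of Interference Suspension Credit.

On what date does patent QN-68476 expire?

May 19, 2011

Base term: filing date + 16 years → 19 February 2009.
Regulatory Review Extension: +326 days → 11 January 2010.
Interference Suspension Credit: +493 days → 19 May 2011.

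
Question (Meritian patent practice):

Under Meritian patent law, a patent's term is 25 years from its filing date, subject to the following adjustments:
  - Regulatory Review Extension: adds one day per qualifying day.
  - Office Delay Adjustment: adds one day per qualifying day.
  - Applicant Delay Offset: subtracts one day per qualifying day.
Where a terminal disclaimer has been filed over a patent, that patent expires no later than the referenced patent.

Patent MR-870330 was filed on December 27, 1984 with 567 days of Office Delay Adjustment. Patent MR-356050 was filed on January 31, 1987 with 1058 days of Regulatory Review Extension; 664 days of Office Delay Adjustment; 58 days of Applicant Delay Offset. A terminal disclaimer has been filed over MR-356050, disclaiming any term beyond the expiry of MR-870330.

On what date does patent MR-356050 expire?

July 17, 2011

Natural term of MR-356050:
  Base: filing + 25 years → 31 January 2012.
  Regulatory Review Extension: +1058 days → 24 December 2014.
  Office Delay Adjustment: +664 days → 18 October 2016.
  Applicant Delay Offset: −58 days → 21 August 2016.
Expiry of referenced patent MR-870330:
  Base: filing + 25 years → 27 December 2009.
  Office Delay Adjustment: +567 days → 17 July 2011.
Terminal disclaimer: MR-356050 expires on the earlier of 21 August 2016 and 17 July 2011.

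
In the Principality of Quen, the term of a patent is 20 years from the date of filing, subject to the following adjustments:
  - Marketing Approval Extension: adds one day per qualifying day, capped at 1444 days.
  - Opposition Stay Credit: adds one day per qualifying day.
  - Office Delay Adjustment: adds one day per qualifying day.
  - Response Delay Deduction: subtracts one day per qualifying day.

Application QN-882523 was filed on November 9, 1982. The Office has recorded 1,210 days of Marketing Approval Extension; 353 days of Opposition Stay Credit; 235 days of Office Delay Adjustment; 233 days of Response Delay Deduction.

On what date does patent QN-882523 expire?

Base term: filing date + 20 years → 9 November 2002.
Marketing Approval Extension: 1210 days (within the 1444-day cap) → +1210 days → 3 March 2006.
Opposition Stay Credit: +353 days → 19 February 2007.
Office Delay Adjustment: +235 days → 12 October 2007.
Response Delay Deduction: −233 days → 21 February 2007.

2007-02-21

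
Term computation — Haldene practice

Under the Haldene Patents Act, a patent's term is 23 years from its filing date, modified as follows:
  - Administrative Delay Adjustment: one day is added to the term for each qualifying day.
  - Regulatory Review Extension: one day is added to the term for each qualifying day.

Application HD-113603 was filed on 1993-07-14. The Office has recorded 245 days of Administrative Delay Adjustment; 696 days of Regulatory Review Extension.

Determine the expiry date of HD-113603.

Base term: filing date + 23 years → 14 July 2016.
Administrative Delay Adjustment: +245 days → 16 March 2017.
Regulatory Review Extension: +696 days → 10 February 2019.

2019-02-10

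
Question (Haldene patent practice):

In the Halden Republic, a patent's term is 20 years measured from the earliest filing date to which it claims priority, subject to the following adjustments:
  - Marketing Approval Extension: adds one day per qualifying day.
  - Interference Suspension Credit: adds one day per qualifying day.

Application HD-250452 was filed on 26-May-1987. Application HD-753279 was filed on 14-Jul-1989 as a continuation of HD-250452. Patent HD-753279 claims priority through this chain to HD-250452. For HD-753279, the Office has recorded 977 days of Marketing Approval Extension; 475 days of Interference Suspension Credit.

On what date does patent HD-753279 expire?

Earliest priority filing: 26 May 1987.
Base term: 26 May 1987 + 20 years → 26 May 2007.
Marketing Approval Extension: +977 days → 27 January 2010.
Interference Suspension Credit: +475 days → 17 May 2011.

May 17, 2011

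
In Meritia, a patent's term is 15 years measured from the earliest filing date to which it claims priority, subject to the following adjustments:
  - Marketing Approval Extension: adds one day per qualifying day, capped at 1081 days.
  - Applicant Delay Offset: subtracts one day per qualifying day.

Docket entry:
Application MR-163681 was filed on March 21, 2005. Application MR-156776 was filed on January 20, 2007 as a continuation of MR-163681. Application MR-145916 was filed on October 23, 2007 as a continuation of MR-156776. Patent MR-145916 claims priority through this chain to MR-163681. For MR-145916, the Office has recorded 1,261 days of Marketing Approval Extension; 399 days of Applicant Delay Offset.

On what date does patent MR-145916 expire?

Earliest priority filing: 21 March 2005.
Base term: 21 March 2005 + 15 years → 21 March 2020.
Marketing Approval Extension: 1261 days claimed exceeds the 1081-day cap, so +1081 days → 7 March 2023.
Applicant Delay Offset: −399 days → 1 February 2022.

February 1, 2022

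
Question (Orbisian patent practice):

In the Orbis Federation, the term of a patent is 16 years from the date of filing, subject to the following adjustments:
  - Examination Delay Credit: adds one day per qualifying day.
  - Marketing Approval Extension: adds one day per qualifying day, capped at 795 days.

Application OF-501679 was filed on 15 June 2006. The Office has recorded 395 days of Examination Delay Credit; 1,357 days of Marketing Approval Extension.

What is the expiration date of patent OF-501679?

September 17, 2025

Base term: filing date + 16 years → 15 June 2022.
Examination Delay Credit: +395 days → 15 July 2023.
Marketing Approval Extension: 1357 days claimed exceeds the 795-day cap, so +795 days → 17 September 2025.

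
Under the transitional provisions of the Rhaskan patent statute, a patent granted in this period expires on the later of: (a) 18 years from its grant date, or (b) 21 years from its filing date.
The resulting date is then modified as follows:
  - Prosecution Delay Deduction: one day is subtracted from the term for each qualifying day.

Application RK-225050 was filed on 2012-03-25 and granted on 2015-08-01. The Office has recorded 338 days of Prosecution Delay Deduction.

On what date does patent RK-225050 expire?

2032-08-28

(a) grant + 18 years → 1 August 2033.
(b) filing + 21 years → 25 March 2033.
Later of the two: 1 August 2033.
Prosecution Delay Deduction: −338 days → 28 August 2032.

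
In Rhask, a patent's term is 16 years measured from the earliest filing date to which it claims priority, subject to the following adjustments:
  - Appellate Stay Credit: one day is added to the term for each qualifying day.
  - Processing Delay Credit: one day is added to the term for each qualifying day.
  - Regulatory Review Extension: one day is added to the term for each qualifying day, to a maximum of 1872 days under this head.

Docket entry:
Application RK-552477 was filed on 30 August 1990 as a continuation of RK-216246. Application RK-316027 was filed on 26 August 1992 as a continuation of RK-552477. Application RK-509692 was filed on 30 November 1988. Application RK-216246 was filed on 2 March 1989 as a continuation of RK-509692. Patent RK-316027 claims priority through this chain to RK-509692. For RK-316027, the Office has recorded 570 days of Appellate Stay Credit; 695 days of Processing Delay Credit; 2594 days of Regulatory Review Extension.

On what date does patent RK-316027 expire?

2013-07-03

Earliest priority filing: 30 November 1988.
Base term: 30 November 1988 + 16 years → 30 November 2004.
Appellate Stay Credit: +570 days → 23 June 2006.
Processing Delay Credit: +695 days → 18 May 2008.
Regulatory Review Extension: 2594 days claimed exceeds the 1872-day cap, so +1872 days → 3 July 2013.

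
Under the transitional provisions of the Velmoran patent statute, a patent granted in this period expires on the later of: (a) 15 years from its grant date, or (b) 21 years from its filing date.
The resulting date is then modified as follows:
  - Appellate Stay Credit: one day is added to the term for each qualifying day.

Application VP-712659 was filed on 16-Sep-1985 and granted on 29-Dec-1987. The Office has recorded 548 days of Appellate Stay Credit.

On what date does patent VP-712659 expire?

March 17, 2008

(a) grant + 15 years → 29 December 2002.
(b) filing + 21 years → 16 September 2006.
Later of the two: 16 September 2006.
Appellate Stay Credit: +548 days → 17 March 2008.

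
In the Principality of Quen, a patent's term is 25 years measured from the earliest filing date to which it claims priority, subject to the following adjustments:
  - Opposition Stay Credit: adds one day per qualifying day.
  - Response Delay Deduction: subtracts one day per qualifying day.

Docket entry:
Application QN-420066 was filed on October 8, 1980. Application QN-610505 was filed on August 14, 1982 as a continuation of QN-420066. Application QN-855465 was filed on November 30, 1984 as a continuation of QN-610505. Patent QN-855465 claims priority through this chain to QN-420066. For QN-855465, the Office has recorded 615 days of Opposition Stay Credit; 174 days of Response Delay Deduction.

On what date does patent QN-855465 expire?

2006-12-23

Earliest priority filing: 8 October 1980.
Base term: 8 October 1980 + 25 years → 8 October 2005.
Opposition Stay Credit: +615 days → 15 June 2007.
Response Delay Deduction: −174 days → 23 December 2006.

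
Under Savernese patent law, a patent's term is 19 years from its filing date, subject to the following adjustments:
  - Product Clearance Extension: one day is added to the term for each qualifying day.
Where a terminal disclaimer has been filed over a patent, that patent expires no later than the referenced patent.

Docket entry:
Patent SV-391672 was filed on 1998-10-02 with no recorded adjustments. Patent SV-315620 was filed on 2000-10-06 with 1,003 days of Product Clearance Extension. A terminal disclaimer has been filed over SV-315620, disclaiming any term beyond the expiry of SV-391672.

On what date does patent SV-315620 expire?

October 2, 2017

Natural term of SV-315620:
  Base: filing + 19 years → 6 October 2019.
  Product Clearance Extension: +1003 days → 5 July 2022.
Expiry of referenced patent SV-391672:
  Base: filing + 19 years → 2 October 2017.
Terminal disclaimer: SV-315620 expires on the earlier of 5 July 2022 and 2 October 2017.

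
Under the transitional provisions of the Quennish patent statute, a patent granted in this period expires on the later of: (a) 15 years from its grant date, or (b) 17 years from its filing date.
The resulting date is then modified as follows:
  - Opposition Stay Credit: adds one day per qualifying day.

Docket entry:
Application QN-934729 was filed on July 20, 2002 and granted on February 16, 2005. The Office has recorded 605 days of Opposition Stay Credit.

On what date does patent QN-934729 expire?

October 13, 2021

(a) grant + 15 years → 16 February 2020.
(b) filing + 17 years → 20 July 2019.
Later of the two: 16 February 2020.
Opposition Stay Credit: +605 days → 13 October 2021.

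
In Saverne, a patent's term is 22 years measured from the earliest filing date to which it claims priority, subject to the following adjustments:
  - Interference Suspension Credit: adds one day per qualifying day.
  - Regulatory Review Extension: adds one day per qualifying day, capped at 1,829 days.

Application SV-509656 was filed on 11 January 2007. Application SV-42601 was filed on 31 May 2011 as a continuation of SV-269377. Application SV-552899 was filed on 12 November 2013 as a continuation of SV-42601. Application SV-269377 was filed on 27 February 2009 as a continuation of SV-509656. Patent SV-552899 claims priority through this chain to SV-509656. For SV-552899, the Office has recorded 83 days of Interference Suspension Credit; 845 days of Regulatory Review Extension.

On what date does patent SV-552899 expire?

Earliest priority filing: 11 January 2007.
Base term: 11 January 2007 + 22 years → 11 January 2029.
Interference Suspension Credit: +83 days → 4 April 2029.
Regulatory Review Extension: 845 days (within the 1829-day cap) → +845 days → 28 July 2031.

2031-07-28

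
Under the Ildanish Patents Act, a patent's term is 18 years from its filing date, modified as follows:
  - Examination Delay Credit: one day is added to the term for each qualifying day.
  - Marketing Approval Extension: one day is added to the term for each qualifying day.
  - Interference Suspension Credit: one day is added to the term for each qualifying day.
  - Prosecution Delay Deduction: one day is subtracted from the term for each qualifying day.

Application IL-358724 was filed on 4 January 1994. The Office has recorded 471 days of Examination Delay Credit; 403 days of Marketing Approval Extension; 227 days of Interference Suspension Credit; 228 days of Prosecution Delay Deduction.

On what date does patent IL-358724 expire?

2014-05-26

Base term: filing date + 18 years → 4 January 2012.
Examination Delay Credit: +471 days → 19 April 2013.
Marketing Approval Extension: +403 days → 27 May 2014.
Interference Suspension Credit: +227 days → 9 January 2015.
Prosecution Delay Deduction: −228 days → 26 May 2014.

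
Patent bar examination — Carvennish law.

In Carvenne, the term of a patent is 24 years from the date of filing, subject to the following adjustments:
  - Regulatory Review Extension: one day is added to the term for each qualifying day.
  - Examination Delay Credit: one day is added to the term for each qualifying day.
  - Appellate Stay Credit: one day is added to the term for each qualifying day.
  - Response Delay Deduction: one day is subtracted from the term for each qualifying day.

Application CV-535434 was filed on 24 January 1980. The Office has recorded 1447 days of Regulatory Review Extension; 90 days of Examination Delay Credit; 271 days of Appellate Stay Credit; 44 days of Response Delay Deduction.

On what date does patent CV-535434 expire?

2008-11-22

Base term: filing date + 24 years → 24 January 2004.
Regulatory Review Extension: +1447 days → 10 January 2008.
Examination Delay Credit: +90 days → 9 April 2008.
Appellate Stay Credit: +271 days → 5 January 2009.
Response Delay Deduction: −44 days → 22 November 2008.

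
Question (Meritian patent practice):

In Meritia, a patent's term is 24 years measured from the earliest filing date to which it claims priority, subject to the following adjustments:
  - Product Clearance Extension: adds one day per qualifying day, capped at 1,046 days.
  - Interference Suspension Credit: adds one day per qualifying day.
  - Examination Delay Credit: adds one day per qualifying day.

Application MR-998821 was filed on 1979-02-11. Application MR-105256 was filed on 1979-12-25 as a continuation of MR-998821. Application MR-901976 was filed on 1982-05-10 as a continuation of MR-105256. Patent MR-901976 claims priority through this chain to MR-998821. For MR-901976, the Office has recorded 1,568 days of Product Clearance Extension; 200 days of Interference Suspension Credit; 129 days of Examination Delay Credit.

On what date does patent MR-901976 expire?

Earliest priority filing: 11 February 1979.
Base term: 11 February 1979 + 24 years → 11 February 2003.
Product Clearance Extension: 1568 days claimed exceeds the 1046-day cap, so +1046 days → 23 December 2005.
Interference Suspension Credit: +200 days → 11 July 2006.
Examination Delay Credit: +129 days → 17 November 2006.

2006-11-17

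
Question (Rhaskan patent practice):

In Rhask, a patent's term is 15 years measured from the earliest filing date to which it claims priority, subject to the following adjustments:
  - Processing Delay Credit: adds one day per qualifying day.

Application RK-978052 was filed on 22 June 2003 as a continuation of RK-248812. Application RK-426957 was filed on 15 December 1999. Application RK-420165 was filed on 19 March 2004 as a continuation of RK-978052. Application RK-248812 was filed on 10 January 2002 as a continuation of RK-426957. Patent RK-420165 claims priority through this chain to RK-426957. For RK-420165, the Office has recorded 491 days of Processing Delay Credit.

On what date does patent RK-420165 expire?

Earliest priority filing: 15 December 1999.
Base term: 15 December 1999 + 15 years → 15 December 2014.
Processing Delay Credit: +491 days → 19 April 2016.

April 19, 2016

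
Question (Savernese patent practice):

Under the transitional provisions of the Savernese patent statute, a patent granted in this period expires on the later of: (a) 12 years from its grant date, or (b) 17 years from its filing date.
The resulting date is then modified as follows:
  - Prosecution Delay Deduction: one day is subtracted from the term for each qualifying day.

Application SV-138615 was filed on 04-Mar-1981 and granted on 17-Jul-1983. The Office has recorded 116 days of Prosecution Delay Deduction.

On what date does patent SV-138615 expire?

November 8, 1997

(a) grant + 12 years → 17 July 1995.
(b) filing + 17 years → 4 March 1998.
Later of the two: 4 March 1998.
Prosecution Delay Deduction: −116 days → 8 November 1997.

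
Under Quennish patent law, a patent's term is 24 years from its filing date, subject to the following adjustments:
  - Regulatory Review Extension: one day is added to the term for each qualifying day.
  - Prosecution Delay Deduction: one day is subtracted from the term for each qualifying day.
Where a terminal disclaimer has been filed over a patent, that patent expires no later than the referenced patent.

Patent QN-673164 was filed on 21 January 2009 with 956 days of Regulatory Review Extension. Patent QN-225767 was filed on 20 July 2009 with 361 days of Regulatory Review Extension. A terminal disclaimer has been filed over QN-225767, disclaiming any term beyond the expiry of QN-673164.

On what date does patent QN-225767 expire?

Natural term of QN-225767:
  Base: filing + 24 years → 20 July 2033.
  Regulatory Review Extension: +361 days → 16 July 2034.
Expiry of referenced patent QN-673164:
  Base: filing + 24 years → 21 January 2033.
  Regulatory Review Extension: +956 days → 4 September 2035.
Terminal disclaimer: QN-225767 expires on the earlier of 16 July 2034 and 4 September 2035.

July 16, 2034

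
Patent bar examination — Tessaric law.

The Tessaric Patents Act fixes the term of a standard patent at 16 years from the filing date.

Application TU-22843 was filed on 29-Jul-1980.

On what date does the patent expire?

Filing date + 16 years → 29 July 1996.

July 29, 1996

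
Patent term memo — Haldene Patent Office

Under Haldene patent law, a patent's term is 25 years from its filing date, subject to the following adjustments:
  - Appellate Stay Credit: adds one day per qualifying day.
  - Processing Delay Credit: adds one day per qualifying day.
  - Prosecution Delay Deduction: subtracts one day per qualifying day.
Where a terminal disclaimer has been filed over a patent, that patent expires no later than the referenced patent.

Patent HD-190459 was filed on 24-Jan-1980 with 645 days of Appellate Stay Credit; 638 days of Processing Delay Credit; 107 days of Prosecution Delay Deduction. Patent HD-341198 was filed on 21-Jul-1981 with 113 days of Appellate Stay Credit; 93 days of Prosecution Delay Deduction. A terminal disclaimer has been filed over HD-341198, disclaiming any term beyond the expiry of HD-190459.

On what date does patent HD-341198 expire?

Natural term of HD-341198:
  Base: filing + 25 years → 21 July 2006.
  Appellate Stay Credit: +113 days → 11 November 2006.
  Prosecution Delay Deduction: −93 days → 10 August 2006.
Expiry of referenced patent HD-190459:
  Base: filing + 25 years → 24 January 2005.
  Appellate Stay Credit: +645 days → 31 October 2006.
  Processing Delay Credit: +638 days → 30 July 2008.
  Prosecution Delay Deduction: −107 days → 14 April 2008.
Terminal disclaimer: HD-341198 expires on the earlier of 10 August 2006 and 14 April 2008.

2006-08-10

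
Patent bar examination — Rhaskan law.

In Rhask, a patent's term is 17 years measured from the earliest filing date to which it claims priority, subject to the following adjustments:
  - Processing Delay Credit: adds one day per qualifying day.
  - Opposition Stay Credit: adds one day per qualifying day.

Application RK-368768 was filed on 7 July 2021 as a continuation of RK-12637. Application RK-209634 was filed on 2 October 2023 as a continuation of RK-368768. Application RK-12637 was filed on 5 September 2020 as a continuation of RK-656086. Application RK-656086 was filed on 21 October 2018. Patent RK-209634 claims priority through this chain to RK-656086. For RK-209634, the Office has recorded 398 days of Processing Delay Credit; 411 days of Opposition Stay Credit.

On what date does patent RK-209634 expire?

January 7, 2038

Earliest priority filing: 21 October 2018.
Base term: 21 October 2018 + 17 years → 21 October 2035.
Processing Delay Credit: +398 days → 22 November 2036.
Opposition Stay Credit: +411 days → 7 January 2038.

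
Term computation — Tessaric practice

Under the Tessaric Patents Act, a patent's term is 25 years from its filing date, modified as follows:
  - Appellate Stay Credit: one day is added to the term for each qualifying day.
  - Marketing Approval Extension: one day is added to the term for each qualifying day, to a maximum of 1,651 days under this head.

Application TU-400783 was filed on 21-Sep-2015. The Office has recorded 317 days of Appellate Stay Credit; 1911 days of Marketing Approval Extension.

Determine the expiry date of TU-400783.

February 10, 2046

Base term: filing date + 25 years → 21 September 2040.
Appellate Stay Credit: +317 days → 4 August 2041.
Marketing Approval Extension: 1911 days claimed exceeds the 1651-day cap, so +1651 days → 10 February 2046.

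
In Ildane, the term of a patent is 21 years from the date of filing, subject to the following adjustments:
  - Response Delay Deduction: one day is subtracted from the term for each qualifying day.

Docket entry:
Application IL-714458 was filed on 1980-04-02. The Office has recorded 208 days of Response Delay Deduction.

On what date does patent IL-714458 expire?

Base term: filing date + 21 years → 2 April 2001.
Response Delay Deduction: −208 days → 6 September 2000.

September 6, 2000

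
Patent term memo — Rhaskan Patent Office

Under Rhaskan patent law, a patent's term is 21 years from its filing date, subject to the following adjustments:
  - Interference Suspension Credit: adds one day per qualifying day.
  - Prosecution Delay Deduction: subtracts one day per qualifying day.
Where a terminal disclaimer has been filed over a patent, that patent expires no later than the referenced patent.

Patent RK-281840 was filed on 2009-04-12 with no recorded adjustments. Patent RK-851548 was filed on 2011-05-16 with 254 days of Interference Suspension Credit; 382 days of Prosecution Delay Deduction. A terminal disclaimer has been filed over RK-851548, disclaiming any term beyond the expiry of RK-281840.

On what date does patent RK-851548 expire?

2030-04-12

Natural term of RK-851548:
  Base: filing + 21 years → 16 May 2032.
  Interference Suspension Credit: +254 days → 25 January 2033.
  Prosecution Delay Deduction: −382 days → 9 January 2032.
Expiry of referenced patent RK-281840:
  Base: filing + 21 years → 12 April 2030.
Terminal disclaimer: RK-851548 expires on the earlier of 9 January 2032 and 12 April 2030.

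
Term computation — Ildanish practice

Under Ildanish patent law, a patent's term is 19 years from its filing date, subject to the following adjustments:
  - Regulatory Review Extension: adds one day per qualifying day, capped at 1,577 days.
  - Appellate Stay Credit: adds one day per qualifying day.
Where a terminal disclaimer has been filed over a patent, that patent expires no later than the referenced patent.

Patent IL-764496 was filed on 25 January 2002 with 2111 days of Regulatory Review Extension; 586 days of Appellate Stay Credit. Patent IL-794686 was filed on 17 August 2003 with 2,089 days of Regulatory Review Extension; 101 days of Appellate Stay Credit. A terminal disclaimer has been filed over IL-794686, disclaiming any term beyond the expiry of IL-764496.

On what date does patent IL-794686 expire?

December 28, 2026

Natural term of IL-794686:
  Base: filing + 19 years → 17 August 2022.
  Regulatory Review Extension: 2089 days claimed exceeds the 1577-day cap, so +1577 days → 11 December 2026.
  Appellate Stay Credit: +101 days → 22 March 2027.
Expiry of referenced patent IL-764496:
  Base: filing + 19 years → 25 January 2021.
  Regulatory Review Extension: 2111 days claimed exceeds the 1577-day cap, so +1577 days → 21 May 2025.
  Appellate Stay Credit: +586 days → 28 December 2026.
Terminal disclaimer: IL-794686 expires on the earlier of 22 March 2027 and 28 December 2026.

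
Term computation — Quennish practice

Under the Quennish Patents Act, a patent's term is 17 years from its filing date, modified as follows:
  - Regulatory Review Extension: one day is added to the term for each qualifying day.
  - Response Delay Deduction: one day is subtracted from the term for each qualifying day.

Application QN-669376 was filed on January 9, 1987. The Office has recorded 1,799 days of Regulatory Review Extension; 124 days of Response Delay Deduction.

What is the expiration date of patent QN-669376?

Base term: filing date + 17 years → 9 January 2004.
Regulatory Review Extension: +1799 days → 12 December 2008.
Response Delay Deduction: −124 days → 10 August 2008.

2008-08-10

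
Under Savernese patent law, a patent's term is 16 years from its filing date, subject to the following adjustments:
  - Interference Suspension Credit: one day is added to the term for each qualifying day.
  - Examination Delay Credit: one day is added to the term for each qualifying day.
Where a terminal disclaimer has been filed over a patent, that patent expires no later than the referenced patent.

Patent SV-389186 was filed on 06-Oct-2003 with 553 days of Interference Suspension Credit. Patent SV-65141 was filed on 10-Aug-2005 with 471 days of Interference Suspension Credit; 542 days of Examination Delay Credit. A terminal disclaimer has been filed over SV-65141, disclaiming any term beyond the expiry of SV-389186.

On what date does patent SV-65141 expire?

Natural term of SV-65141:
  Base: filing + 16 years → 10 August 2021.
  Interference Suspension Credit: +471 days → 24 November 2022.
  Examination Delay Credit: +542 days → 19 May 2024.
Expiry of referenced patent SV-389186:
  Base: filing + 16 years → 6 October 2019.
  Interference Suspension Credit: +553 days → 11 April 2021.
Terminal disclaimer: SV-65141 expires on the earlier of 19 May 2024 and 11 April 2021.

2021-04-11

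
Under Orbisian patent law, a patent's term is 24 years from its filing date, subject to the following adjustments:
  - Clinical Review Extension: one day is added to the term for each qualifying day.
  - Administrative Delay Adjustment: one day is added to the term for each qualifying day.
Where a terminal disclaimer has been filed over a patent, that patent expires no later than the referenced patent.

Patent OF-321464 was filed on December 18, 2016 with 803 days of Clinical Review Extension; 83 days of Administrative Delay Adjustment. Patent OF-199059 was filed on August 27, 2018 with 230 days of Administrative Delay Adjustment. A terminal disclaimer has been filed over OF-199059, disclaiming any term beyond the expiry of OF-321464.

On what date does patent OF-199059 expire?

April 14, 2043

Natural term of OF-199059:
  Base: filing + 24 years → 27 August 2042.
  Administrative Delay Adjustment: +230 days → 14 April 2043.
Expiry of referenced patent OF-321464:
  Base: filing + 24 years → 18 December 2040.
  Clinical Review Extension: +803 days → 1 March 2043.
  Administrative Delay Adjustment: +83 days → 23 May 2043.
Terminal disclaimer: OF-199059 expires on the earlier of 14 April 2043 and 23 May 2043.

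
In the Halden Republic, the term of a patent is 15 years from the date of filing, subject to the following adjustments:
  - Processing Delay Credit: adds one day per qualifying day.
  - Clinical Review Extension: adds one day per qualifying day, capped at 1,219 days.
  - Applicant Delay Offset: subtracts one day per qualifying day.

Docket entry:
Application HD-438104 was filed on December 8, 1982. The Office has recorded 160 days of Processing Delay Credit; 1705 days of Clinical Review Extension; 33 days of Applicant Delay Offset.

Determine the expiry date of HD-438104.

Base term: filing date + 15 years → 8 December 1997.
Processing Delay Credit: +160 days → 17 May 1998.
Clinical Review Extension: 1705 days claimed exceeds the 1219-day cap, so +1219 days → 17 September 2001.
Applicant Delay Offset: −33 days → 15 August 2001.

2001-08-15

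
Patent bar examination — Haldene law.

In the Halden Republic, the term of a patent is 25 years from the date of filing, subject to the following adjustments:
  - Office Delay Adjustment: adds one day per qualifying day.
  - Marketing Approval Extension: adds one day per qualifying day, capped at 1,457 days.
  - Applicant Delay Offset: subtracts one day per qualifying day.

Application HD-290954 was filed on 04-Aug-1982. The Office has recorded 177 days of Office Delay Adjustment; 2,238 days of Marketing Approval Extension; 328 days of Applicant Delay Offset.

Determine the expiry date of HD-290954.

2011-03-02

Base term: filing date + 25 years → 4 August 2007.
Office Delay Adjustment: +177 days → 28 January 2008.
Marketing Approval Extension: 2238 days claimed exceeds the 1457-day cap, so +1457 days → 24 January 2012.
Applicant Delay Offset: −328 days → 2 March 2011.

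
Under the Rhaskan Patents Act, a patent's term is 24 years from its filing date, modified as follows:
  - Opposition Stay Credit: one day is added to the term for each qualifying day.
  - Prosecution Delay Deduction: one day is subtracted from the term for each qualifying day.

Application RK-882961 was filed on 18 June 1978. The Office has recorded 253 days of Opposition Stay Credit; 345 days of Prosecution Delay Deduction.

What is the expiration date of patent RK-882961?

2002-03-18

Base term: filing date + 24 years → 18 June 2002.
Opposition Stay Credit: +253 days → 26 February 2003.
Prosecution Delay Deduction: −345 days → 18 March 2002.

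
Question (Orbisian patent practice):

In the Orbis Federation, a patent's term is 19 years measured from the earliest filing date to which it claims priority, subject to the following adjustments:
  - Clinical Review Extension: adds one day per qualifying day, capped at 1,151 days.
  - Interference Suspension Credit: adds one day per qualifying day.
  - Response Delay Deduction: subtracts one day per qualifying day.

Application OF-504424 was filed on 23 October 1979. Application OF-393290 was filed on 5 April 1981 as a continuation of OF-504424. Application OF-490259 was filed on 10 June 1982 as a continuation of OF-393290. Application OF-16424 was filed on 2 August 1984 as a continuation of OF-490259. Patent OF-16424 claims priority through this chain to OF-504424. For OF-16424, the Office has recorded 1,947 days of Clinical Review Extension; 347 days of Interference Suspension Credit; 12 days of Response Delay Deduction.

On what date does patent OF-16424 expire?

Earliest priority filing: 23 October 1979.
Base term: 23 October 1979 + 19 years → 23 October 1998.
Clinical Review Extension: 1947 days claimed exceeds the 1151-day cap, so +1151 days → 17 December 2001.
Interference Suspension Credit: +347 days → 29 November 2002.
Response Delay Deduction: −12 days → 17 November 2002.

2002-11-17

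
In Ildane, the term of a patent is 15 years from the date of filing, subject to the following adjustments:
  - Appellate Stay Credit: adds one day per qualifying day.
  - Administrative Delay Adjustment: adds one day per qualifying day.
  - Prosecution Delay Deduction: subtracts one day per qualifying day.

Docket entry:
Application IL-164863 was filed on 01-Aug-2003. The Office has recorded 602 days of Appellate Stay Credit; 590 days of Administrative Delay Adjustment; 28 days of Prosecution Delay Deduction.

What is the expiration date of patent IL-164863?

Base term: filing date + 15 years → 1 August 2018.
Appellate Stay Credit: +602 days → 25 March 2020.
Administrative Delay Adjustment: +590 days → 5 November 2021.
Prosecution Delay Deduction: −28 days → 8 October 2021.

October 8, 2021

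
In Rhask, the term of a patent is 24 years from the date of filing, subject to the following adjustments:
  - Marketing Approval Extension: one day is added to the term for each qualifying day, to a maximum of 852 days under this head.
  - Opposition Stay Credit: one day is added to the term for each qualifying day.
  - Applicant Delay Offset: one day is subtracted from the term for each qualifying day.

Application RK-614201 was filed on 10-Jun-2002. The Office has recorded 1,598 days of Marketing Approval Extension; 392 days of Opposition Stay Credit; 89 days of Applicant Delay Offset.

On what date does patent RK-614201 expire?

2029-08-08

Base term: filing date + 24 years → 10 June 2026.
Marketing Approval Extension: 1598 days claimed exceeds the 852-day cap, so +852 days → 9 October 2028.
Opposition Stay Credit: +392 days → 5 November 2029.
Applicant Delay Offset: −89 days → 8 August 2029.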